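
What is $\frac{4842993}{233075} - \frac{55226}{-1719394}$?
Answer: $\frac{4169942453096}{200373878275} \approx 20.811$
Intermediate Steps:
$\frac{4842993}{233075} - \frac{55226}{-1719394} = 4842993 \cdot \frac{1}{233075} - - \frac{27613}{859697} = \frac{4842993}{233075} + \frac{27613}{859697} = \frac{4169942453096}{200373878275}$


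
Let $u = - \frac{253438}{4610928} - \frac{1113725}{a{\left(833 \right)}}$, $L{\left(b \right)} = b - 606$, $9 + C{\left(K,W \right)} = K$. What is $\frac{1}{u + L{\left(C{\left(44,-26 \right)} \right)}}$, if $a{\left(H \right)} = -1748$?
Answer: $\frac{1007487768}{66582331619} \approx 0.015131$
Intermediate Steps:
$C{\left(K,W \right)} = -9 + K$
$L{\left(b \right)} = -606 + b$ ($L{\left(b \right)} = b - 606 = -606 + b$)
$u = \frac{641857847147}{1007487768}$ ($u = - \frac{253438}{4610928} - \frac{1113725}{-1748} = \left(-253438\right) \frac{1}{4610928} - - \frac{1113725}{1748} = - \frac{126719}{2305464} + \frac{1113725}{1748} = \frac{641857847147}{1007487768} \approx 637.09$)
$\frac{1}{u + L{\left(C{\left(44,-26 \right)} \right)}} = \frac{1}{\frac{641857847147}{1007487768} + \left(-606 + \left(-9 + 44\right)\right)} = \frac{1}{\frac{641857847147}{1007487768} + \left(-606 + 35\right)} = \frac{1}{\frac{641857847147}{1007487768} - 571} = \frac{1}{\frac{66582331619}{1007487768}} = \frac{1007487768}{66582331619}$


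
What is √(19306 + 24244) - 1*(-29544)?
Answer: 29544 + 5*√1742 ≈ 29753.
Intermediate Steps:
√(19306 + 24244) - 1*(-29544) = √43550 + 29544 = 5*√1742 + 29544 = 29544 + 5*√1742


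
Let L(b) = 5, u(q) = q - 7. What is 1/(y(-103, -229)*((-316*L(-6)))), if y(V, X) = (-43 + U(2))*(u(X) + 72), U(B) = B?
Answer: -1/10623920 ≈ -9.4127e-8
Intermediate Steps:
u(q) = -7 + q
y(V, X) = -2665 - 41*X (y(V, X) = (-43 + 2)*((-7 + X) + 72) = -41*(65 + X) = -2665 - 41*X)
1/(y(-103, -229)*((-316*L(-6)))) = 1/((-2665 - 41*(-229))*((-316*5))) = 1/((-2665 + 9389)*(-1580)) = -1/1580/6724 = (1/6724)*(-1/1580) = -1/10623920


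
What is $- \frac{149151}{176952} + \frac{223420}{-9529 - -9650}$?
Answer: $\frac{13172189523}{7137064} \approx 1845.6$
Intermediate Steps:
$- \frac{149151}{176952} + \frac{223420}{-9529 - -9650} = \left(-149151\right) \frac{1}{176952} + \frac{223420}{-9529 + 9650} = - \frac{49717}{58984} + \frac{223420}{121} = \frac{13172189523}{7137064}$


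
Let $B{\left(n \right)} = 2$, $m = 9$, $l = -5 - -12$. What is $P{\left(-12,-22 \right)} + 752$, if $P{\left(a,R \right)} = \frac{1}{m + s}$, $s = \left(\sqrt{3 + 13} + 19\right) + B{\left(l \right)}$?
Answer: $\frac{25569}{34} \approx 752.03$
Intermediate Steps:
$l = 7$ ($l = -5 + 12 = 7$)
$s = 25$ ($s = \left(\sqrt{3 + 13} + 19\right) + 2 = \left(\sqrt{16} + 19\right) + 2 = \left(4 + 19\right) + 2 = 23 + 2 = 25$)
$P{\left(a,R \right)} = \frac{1}{34}$ ($P{\left(a,R \right)} = \frac{1}{9 + 25} = \frac{1}{34}$)
$P{\left(-12,-22 \right)} + 752 = \frac{1}{34} + 752 = \frac{25569}{34}$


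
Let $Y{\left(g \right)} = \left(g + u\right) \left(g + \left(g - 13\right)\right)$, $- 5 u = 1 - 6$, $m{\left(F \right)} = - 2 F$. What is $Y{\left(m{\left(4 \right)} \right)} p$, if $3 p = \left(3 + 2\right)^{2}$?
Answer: $\frac{5075}{3} \approx 1691.7$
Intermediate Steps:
$p = \frac{25}{3}$ ($p = \frac{\left(3 + 2\right)^{2}}{3} = \frac{5^{2}}{3} = \frac{1}{3} \cdot 25 = \frac{25}{3} \approx 8.3333$)
$u = 1$ ($u = - \frac{1 - 6}{5} = \left(- \frac{1}{5}\right) \left(-5\right) = 1$)
$Y{\left(g \right)} = \left(1 + g\right) \left(-13 + 2 g\right)$ ($Y{\left(g \right)} = \left(g + 1\right) \left(g + \left(g - 13\right)\right) = \left(1 + g\right) \left(g + \left(-13 + g\right)\right) = \left(1 + g\right) \left(-13 + 2 g\right)$)
$Y{\left(m{\left(4 \right)} \right)} p = \left(-13 - 11 \left(\left(-2\right) 4\right) + 2 \left(\left(-2\right) 4\right)^{2}\right) \frac{25}{3} = \left(-13 - -88 + 2 \left(-8\right)^{2}\right) \frac{25}{3} = \left(-13 + 88 + 2 \cdot 64\right) \frac{25}{3} = \left(-13 + 88 + 128\right) \frac{25}{3} = 203 \cdot \frac{25}{3} = \frac{5075}{3}$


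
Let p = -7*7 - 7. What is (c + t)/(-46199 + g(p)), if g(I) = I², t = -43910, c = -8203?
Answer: 52113/43063 ≈ 1.2102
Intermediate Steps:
p = -56 (p = -49 - 7 = -56)
(c + t)/(-46199 + g(p)) = (-8203 - 43910)/(-46199 + (-56)²) = -52113/(-46199 + 3136) = -52113/(-43063) = -52113*(-1/43063) = 52113/43063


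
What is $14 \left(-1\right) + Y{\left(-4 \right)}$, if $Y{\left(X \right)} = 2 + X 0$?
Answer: $-12$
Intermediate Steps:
$Y{\left(X \right)} = 2$ ($Y{\left(X \right)} = 2 + 0 = 2$)
$14 \left(-1\right) + Y{\left(-4 \right)} = 14 \left(-1\right) + 2 = -14 + 2 = -12$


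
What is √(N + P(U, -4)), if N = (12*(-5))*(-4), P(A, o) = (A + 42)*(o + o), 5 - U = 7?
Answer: 4*I*√5 ≈ 8.9443*I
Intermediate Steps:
U = -2 (U = 5 - 1*7 = 5 - 7 = -2)
P(A, o) = 2*o*(42 + A) (P(A, o) = (42 + A)*(2*o) = 2*o*(42 + A))
N = 240 (N = -60*(-4) = 240)
√(N + P(U, -4)) = √(240 + 2*(-4)*(42 - 2)) = √(240 + 2*(-4)*40) = √(240 - 320) = √(-80) = 4*I*√5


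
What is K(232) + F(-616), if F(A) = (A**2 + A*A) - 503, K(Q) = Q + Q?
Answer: 758873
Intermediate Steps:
K(Q) = 2*Q
F(A) = -503 + 2*A**2 (F(A) = (A**2 + A**2) - 503 = 2*A**2 - 503 = -503 + 2*A**2)
K(232) + F(-616) = 2*232 + (-503 + 2*(-616)**2) = 464 + (-503 + 2*379456) = 464 + (-503 + 758912) = 464 + 758409 = 758873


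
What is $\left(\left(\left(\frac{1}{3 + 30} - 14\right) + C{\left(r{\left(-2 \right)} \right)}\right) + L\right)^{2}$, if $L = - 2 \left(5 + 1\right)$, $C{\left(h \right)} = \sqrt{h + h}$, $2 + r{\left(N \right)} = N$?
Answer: $\frac{725737}{1089} - \frac{3428 i \sqrt{2}}{33} \approx 666.42 - 146.91 i$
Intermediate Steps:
$r{\left(N \right)} = -2 + N$
$C{\left(h \right)} = \sqrt{2} \sqrt{h}$ ($C{\left(h \right)} = \sqrt{2 h} = \sqrt{2} \sqrt{h}$)
$L = -12$ ($L = \left(-2\right) 6 = -12$)
$\left(\left(\left(\frac{1}{3 + 30} - 14\right) + C{\left(r{\left(-2 \right)} \right)}\right) + L\right)^{2} = \left(\left(\left(\frac{1}{3 + 30} - 14\right) + \sqrt{2} \sqrt{-2 - 2}\right) - 12\right)^{2} = \left(\left(\left(\frac{1}{33} - 14\right) + \sqrt{2} \sqrt{-4}\right) - 12\right)^{2} = \left(\left(\left(\frac{1}{33} - 14\right) + \sqrt{2} \cdot 2 i\right) - 12\right)^{2} = \left(\left(- \frac{461}{33} + 2 i \sqrt{2}\right) - 12\right)^{2} = \left(- \frac{857}{33} + 2 i \sqrt{2}\right)^{2}$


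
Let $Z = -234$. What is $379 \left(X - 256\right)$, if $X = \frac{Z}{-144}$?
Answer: $- \frac{771265}{8} \approx -96408.0$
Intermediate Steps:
$X = \frac{13}{8}$ ($X = - \frac{234}{-144} = \left(-234\right) \left(- \frac{1}{144}\right) = \frac{13}{8} \approx 1.625$)
$379 \left(X - 256\right) = 379 \left(\frac{13}{8} - 256\right) = 379 \left(- \frac{2035}{8}\right) = - \frac{771265}{8}$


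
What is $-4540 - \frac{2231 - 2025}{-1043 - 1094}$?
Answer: $- \frac{9701774}{2137} \approx -4539.9$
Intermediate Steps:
$-4540 - \frac{2231 - 2025}{-1043 - 1094} = -4540 - \frac{206}{-2137} = -4540 - 206 \left(- \frac{1}{2137}\right) = -4540 - - \frac{206}{2137} = -4540 + \frac{206}{2137} = - \frac{9701774}{2137}$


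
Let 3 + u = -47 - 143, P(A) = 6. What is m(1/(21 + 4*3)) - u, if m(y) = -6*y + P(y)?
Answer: 2187/11 ≈ 198.82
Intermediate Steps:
m(y) = 6 - 6*y (m(y) = -6*y + 6 = 6 - 6*y)
u = -193 (u = -3 + (-47 - 143) = -3 - 190 = -193)
m(1/(21 + 4*3)) - u = (6 - 6/(21 + 4*3)) - 1*(-193) = (6 - 6/(21 + 12)) + 193 = (6 - 6/33) + 193 = (6 - 6*1/33) + 193 = (6 - 2/11) + 193 = 64/11 + 193 = 2187/11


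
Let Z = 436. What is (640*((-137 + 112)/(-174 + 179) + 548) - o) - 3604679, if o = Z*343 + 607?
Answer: -3407314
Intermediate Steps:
o = 150155 (o = 436*343 + 607 = 149548 + 607 = 150155)
(640*((-137 + 112)/(-174 + 179) + 548) - o) - 3604679 = (640*((-137 + 112)/(-174 + 179) + 548) - 1*150155) - 3604679 = (640*(-25/5 + 548) - 150155) - 3604679 = (640*(-25*1/5 + 548) - 150155) - 3604679 = (640*(-5 + 548) - 150155) - 3604679 = (640*543 - 150155) - 3604679 = (347520 - 150155) - 3604679 = 197365 - 3604679 = -3407314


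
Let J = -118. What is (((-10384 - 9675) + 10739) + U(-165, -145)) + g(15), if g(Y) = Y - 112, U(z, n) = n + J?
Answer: -9680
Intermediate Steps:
U(z, n) = -118 + n (U(z, n) = n - 118 = -118 + n)
g(Y) = -112 + Y
(((-10384 - 9675) + 10739) + U(-165, -145)) + g(15) = (((-10384 - 9675) + 10739) + (-118 - 145)) + (-112 + 15) = ((-20059 + 10739) - 263) - 97 = (-9320 - 263) - 97 = -9583 - 97 = -9680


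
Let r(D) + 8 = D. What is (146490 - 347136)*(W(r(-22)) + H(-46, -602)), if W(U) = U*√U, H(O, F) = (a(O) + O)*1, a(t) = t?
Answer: 18459432 + 6019380*I*√30 ≈ 1.8459e+7 + 3.297e+7*I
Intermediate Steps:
r(D) = -8 + D
H(O, F) = 2*O (H(O, F) = (O + O)*1 = (2*O)*1 = 2*O)
W(U) = U^(3/2)
(146490 - 347136)*(W(r(-22)) + H(-46, -602)) = (146490 - 347136)*((-8 - 22)^(3/2) + 2*(-46)) = -200646*((-30)^(3/2) - 92) = -200646*(-30*I*√30 - 92) = -200646*(-92 - 30*I*√30) = 18459432 + 6019380*I*√30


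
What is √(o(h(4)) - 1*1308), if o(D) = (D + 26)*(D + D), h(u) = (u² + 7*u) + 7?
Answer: √6546 ≈ 80.907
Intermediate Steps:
h(u) = 7 + u² + 7*u
o(D) = 2*D*(26 + D) (o(D) = (26 + D)*(2*D) = 2*D*(26 + D))
√(o(h(4)) - 1*1308) = √(2*(7 + 4² + 7*4)*(26 + (7 + 4² + 7*4)) - 1*1308) = √(2*(7 + 16 + 28)*(26 + (7 + 16 + 28)) - 1308) = √(2*51*(26 + 51) - 1308) = √(2*51*77 - 1308) = √(7854 - 1308) = √6546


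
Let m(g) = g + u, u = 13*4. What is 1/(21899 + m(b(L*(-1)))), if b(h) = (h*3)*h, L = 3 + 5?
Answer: 1/22143 ≈ 4.5161e-5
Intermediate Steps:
L = 8
u = 52
b(h) = 3*h**2 (b(h) = (3*h)*h = 3*h**2)
m(g) = 52 + g (m(g) = g + 52 = 52 + g)
1/(21899 + m(b(L*(-1)))) = 1/(21899 + (52 + 3*(8*(-1))**2)) = 1/(21899 + (52 + 3*(-8)**2)) = 1/(21899 + (52 + 3*64)) = 1/(21899 + (52 + 192)) = 1/(21899 + 244) = 1/22143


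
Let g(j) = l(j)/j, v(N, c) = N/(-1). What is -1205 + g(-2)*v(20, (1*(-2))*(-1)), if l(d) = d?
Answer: -1225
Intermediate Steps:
v(N, c) = -N (v(N, c) = N*(-1) = -N)
g(j) = 1 (g(j) = j/j = 1)
-1205 + g(-2)*v(20, (1*(-2))*(-1)) = -1205 + 1*(-1*20) = -1205 + 1*(-20) = -1205 - 20 = -1225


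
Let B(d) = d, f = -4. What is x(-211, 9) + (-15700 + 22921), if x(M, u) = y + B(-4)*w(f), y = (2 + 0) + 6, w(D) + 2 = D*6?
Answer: 7333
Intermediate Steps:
w(D) = -2 + 6*D (w(D) = -2 + D*6 = -2 + 6*D)
y = 8 (y = 2 + 6 = 8)
x(M, u) = 112 (x(M, u) = 8 - 4*(-2 + 6*(-4)) = 8 - 4*(-2 - 24) = 8 - 4*(-26) = 8 + 104 = 112)
x(-211, 9) + (-15700 + 22921) = 112 + (-15700 + 22921) = 112 + 7221 = 7333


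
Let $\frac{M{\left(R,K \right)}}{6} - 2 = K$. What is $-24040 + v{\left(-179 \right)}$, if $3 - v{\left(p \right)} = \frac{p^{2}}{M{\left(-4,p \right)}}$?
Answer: $- \frac{25495253}{1062} \approx -24007.0$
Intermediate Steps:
$M{\left(R,K \right)} = 12 + 6 K$
$v{\left(p \right)} = 3 - \frac{p^{2}}{12 + 6 p}$
$-24040 + v{\left(-179 \right)} = -24040 + \frac{36 - \left(-179\right)^{2} + 18 \left(-179\right)}{6 \left(2 - 179\right)} = -24040 + \frac{36 - 32041 - 3222}{6 \left(-177\right)} = -24040 + \frac{1}{6} \left(- \frac{1}{177}\right) \left(36 - 32041 - 3222\right) = -24040 + \frac{1}{6} \left(- \frac{1}{177}\right) \left(-35227\right) = -24040 + \frac{35227}{1062} = - \frac{25495253}{1062}$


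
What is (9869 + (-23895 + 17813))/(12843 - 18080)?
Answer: -3787/5237 ≈ -0.72312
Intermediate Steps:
(9869 + (-23895 + 17813))/(12843 - 18080) = (9869 - 6082)/(-5237) = 3787*(-1/5237) = -3787/5237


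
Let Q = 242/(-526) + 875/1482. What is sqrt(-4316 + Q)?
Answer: I*sqrt(655656278724798)/389766 ≈ 65.695*I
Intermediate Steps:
Q = 50803/389766 (Q = 242*(-1/526) + 875*(1/1482) = -121/263 + 875/1482 = 50803/389766 ≈ 0.13034)
sqrt(-4316 + Q) = sqrt(-4316 + 50803/389766) = sqrt(-1682179253/389766) = I*sqrt(655656278724798)/389766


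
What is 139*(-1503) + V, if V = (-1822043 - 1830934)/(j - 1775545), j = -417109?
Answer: -458079042741/2192654 ≈ -2.0892e+5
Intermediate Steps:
V = 3652977/2192654 (V = (-1822043 - 1830934)/(-417109 - 1775545) = -3652977/(-2192654) = -3652977*(-1/2192654) = 3652977/2192654 ≈ 1.6660)
139*(-1503) + V = 139*(-1503) + 3652977/2192654 = -208917 + 3652977/2192654 = -458079042741/2192654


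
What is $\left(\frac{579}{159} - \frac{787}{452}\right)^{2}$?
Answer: $\frac{2072525625}{573889936} \approx 3.6114$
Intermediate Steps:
$\left(\frac{579}{159} - \frac{787}{452}\right)^{2} = \left(579 \cdot \frac{1}{159} - \frac{787}{452}\right)^{2} = \left(\frac{193}{53} - \frac{787}{452}\right)^{2} = \left(\frac{45525}{23956}\right)^{2} = \frac{2072525625}{573889936}$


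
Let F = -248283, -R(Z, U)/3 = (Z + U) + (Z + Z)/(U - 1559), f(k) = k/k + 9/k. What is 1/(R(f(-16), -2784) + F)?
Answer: -69488/16672416489 ≈ -4.1678e-6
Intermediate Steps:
f(k) = 1 + 9/k
R(Z, U) = -3*U - 3*Z - 6*Z/(-1559 + U) (R(Z, U) = -3*((Z + U) + (Z + Z)/(U - 1559)) = -3*((U + Z) + (2*Z)/(-1559 + U)) = -3*((U + Z) + 2*Z/(-1559 + U)) = -3*(U + Z + 2*Z/(-1559 + U)) = -3*U - 3*Z - 6*Z/(-1559 + U))
1/(R(f(-16), -2784) + F) = 1/(3*(-1*(-2784)**2 + 1557*((9 - 16)/(-16)) + 1559*(-2784) - 1*(-2784)*(9 - 16)/(-16))/(-1559 - 2784) - 248283) = 1/(3*(-1*7750656 + 1557*(-1/16*(-7)) - 4340256 - 1*(-2784)*(-1/16*(-7)))/(-4343) - 248283) = 1/(3*(-1/4343)*(-7750656 + 1557*(7/16) - 4340256 - 1*(-2784)*7/16) - 248283) = 1/(3*(-1/4343)*(-7750656 + 10899/16 - 4340256 + 1218) - 248283) = 1/(3*(-1/4343)*(-193424205/16) - 248283) = 1/(580272615/69488 - 248283) = 1/(-16672416489/69488) = -69488/16672416489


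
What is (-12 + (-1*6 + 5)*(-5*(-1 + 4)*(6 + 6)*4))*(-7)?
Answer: -4956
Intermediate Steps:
(-12 + (-1*6 + 5)*(-5*(-1 + 4)*(6 + 6)*4))*(-7) = (-12 + (-6 + 5)*(-15*12*4))*(-7) = (-12 - (-5*36)*4)*(-7) = (-12 - (-180)*4)*(-7) = (-12 - 1*(-720))*(-7) = (-12 + 720)*(-7) = 708*(-7) = -4956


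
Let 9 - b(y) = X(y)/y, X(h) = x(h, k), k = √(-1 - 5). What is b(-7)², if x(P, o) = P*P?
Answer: 256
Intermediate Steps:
k = I*√6 (k = √(-6) = I*√6 ≈ 2.4495*I)
x(P, o) = P²
X(h) = h²
b(y) = 9 - y (b(y) = 9 - y²/y = 9 - y)
b(-7)² = (9 - 1*(-7))² = (9 + 7)² = 16² = 256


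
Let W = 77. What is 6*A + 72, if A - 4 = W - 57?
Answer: 216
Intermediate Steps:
A = 24 (A = 4 + (77 - 57) = 4 + 20 = 24)
6*A + 72 = 6*24 + 72 = 144 + 72 = 216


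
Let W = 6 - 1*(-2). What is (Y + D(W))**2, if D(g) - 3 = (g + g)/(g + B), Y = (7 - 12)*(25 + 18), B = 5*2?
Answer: 3610000/81 ≈ 44568.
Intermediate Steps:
B = 10
W = 8 (W = 6 + 2 = 8)
Y = -215 (Y = -5*43 = -215)
D(g) = 3 + 2*g/(10 + g) (D(g) = 3 + (g + g)/(g + 10) = 3 + (2*g)/(10 + g) = 3 + 2*g/(10 + g))
(Y + D(W))**2 = (-215 + 5*(6 + 8)/(10 + 8))**2 = (-215 + 5*14/18)**2 = (-215 + 5*(1/18)*14)**2 = (-215 + 35/9)**2 = (-1900/9)**2 = 3610000/81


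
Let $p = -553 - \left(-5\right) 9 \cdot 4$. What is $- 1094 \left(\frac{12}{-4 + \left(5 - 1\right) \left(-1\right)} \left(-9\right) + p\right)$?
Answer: $393293$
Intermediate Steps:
$p = -373$ ($p = -553 - \left(-45\right) 4 = -553 - -180 = -553 + 180 = -373$)
$- 1094 \left(\frac{12}{-4 + \left(5 - 1\right) \left(-1\right)} \left(-9\right) + p\right) = - 1094 \left(\frac{12}{-4 + \left(5 - 1\right) \left(-1\right)} \left(-9\right) - 373\right) = - 1094 \left(\frac{12}{-4 + 4 \left(-1\right)} \left(-9\right) - 373\right) = - 1094 \left(\frac{12}{-4 - 4} \left(-9\right) - 373\right) = - 1094 \left(\frac{12}{-8} \left(-9\right) - 373\right) = - 1094 \left(12 \left(- \frac{1}{8}\right) \left(-9\right) - 373\right) = - 1094 \left(\left(- \frac{3}{2}\right) \left(-9\right) - 373\right) = - 1094 \left(\frac{27}{2} - 373\right) = \left(-1094\right) \left(- \frac{719}{2}\right) = 393293$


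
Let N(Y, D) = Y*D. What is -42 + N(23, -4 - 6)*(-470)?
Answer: 108058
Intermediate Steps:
N(Y, D) = D*Y
-42 + N(23, -4 - 6)*(-470) = -42 + ((-4 - 6)*23)*(-470) = -42 - 10*23*(-470) = -42 - 230*(-470) = -42 + 108100 = 108058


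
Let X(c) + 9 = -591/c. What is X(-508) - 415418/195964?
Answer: -247791257/24887428 ≈ -9.9565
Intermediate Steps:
X(c) = -9 - 591/c
X(-508) - 415418/195964 = (-9 - 591/(-508)) - 415418/195964 = (-9 - 591*(-1/508)) - 415418*1/195964 = (-9 + 591/508) - 207709/97982 = -3981/508 - 207709/97982 = -247791257/24887428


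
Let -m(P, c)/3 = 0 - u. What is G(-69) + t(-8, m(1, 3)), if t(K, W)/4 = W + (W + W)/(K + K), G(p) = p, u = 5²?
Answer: 387/2 ≈ 193.50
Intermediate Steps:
u = 25
m(P, c) = 75 (m(P, c) = -3*(0 - 1*25) = -3*(0 - 25) = -3*(-25) = 75)
t(K, W) = 4*W + 4*W/K (t(K, W) = 4*(W + (W + W)/(K + K)) = 4*(W + (2*W)/((2*K))) = 4*(W + (2*W)*(1/(2*K))) = 4*(W + W/K) = 4*W + 4*W/K)
G(-69) + t(-8, m(1, 3)) = -69 + 4*75*(1 - 8)/(-8) = -69 + 4*75*(-⅛)*(-7) = -69 + 525/2 = 387/2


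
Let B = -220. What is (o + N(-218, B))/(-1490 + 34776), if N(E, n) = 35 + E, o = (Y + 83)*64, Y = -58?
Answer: 1417/33286 ≈ 0.042570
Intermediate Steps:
o = 1600 (o = (-58 + 83)*64 = 25*64 = 1600)
(o + N(-218, B))/(-1490 + 34776) = (1600 + (35 - 218))/(-1490 + 34776) = (1600 - 183)/33286 = 1417*(1/33286) = 1417/33286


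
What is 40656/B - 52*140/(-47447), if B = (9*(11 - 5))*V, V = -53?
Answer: -318028312/22632219 ≈ -14.052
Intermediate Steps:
B = -2862 (B = (9*(11 - 5))*(-53) = (9*6)*(-53) = 54*(-53) = -2862)
40656/B - 52*140/(-47447) = 40656/(-2862) - 52*140/(-47447) = 40656*(-1/2862) - 7280*(-1/47447) = -6776/477 + 7280/47447 = -318028312/22632219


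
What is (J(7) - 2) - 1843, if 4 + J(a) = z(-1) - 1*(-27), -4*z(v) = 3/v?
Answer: -7285/4 ≈ -1821.3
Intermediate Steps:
z(v) = -3/(4*v)
J(a) = 95/4 (J(a) = -4 + (-¾/(-1) - 1*(-27)) = -4 + (-¾*(-1) + 27) = -4 + (¾ + 27) = -4 + 111/4 = 95/4)
(J(7) - 2) - 1843 = (95/4 - 2) - 1843 = 87/4 - 1843 = -7285/4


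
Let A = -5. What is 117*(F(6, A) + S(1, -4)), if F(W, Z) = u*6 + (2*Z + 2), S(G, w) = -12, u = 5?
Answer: 1170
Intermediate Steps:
F(W, Z) = 32 + 2*Z (F(W, Z) = 5*6 + (2*Z + 2) = 30 + (2 + 2*Z) = 32 + 2*Z)
117*(F(6, A) + S(1, -4)) = 117*((32 + 2*(-5)) - 12) = 117*((32 - 10) - 12) = 117*(22 - 12) = 117*10 = 1170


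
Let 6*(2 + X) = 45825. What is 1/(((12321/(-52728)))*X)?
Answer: -35152/62717997 ≈ -0.00056048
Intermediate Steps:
X = 15271/2 (X = -2 + (⅙)*45825 = -2 + 15275/2 = 15271/2 ≈ 7635.5)
1/(((12321/(-52728)))*X) = 1/(((12321/(-52728)))*(15271/2)) = (2/15271)/(12321*(-1/52728)) = (2/15271)/(-4107/17576) = -17576/4107*2/15271 = -35152/62717997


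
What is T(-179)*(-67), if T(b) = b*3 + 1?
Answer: 35912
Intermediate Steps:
T(b) = 1 + 3*b (T(b) = 3*b + 1 = 1 + 3*b)
T(-179)*(-67) = (1 + 3*(-179))*(-67) = (1 - 537)*(-67) = -536*(-67) = 35912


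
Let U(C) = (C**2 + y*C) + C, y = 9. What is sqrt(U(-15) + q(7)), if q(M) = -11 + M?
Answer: sqrt(71) ≈ 8.4261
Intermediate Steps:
U(C) = C**2 + 10*C (U(C) = (C**2 + 9*C) + C = C**2 + 10*C)
sqrt(U(-15) + q(7)) = sqrt(-15*(10 - 15) + (-11 + 7)) = sqrt(-15*(-5) - 4) = sqrt(75 - 4) = sqrt(71)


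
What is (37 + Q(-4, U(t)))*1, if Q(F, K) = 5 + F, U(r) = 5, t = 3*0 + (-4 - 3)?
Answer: 38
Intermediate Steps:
t = -7 (t = 0 - 7 = -7)
(37 + Q(-4, U(t)))*1 = (37 + (5 - 4))*1 = (37 + 1)*1 = 38*1 = 38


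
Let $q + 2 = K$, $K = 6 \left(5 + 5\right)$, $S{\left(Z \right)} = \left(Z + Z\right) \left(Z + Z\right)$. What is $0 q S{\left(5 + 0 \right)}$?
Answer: $0$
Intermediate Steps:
$S{\left(Z \right)} = 4 Z^{2}$ ($S{\left(Z \right)} = 2 Z 2 Z = 4 Z^{2}$)
$K = 60$ ($K = 6 \cdot 10 = 60$)
$q = 58$ ($q = -2 + 60 = 58$)
$0 q S{\left(5 + 0 \right)} = 0 \cdot 58 \cdot 4 \left(5 + 0\right)^{2} = 0 \cdot 4 \cdot 5^{2} = 0 \cdot 4 \cdot 25 = 0 \cdot 100 = 0$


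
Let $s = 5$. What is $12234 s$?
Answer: $61170$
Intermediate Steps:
$12234 s = 12234 \cdot 5 = 61170$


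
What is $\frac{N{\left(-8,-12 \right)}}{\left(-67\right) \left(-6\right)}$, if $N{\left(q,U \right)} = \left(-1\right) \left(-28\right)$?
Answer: $\frac{14}{201} \approx 0.069652$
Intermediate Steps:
$N{\left(q,U \right)} = 28$
$\frac{N{\left(-8,-12 \right)}}{\left(-67\right) \left(-6\right)} = \frac{28}{\left(-67\right) \left(-6\right)} = \frac{28}{402} = 28 \cdot \frac{1}{402} = \frac{14}{201}$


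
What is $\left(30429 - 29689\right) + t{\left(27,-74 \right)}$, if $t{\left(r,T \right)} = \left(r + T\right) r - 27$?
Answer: $-556$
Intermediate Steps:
$t{\left(r,T \right)} = -27 + r \left(T + r\right)$ ($t{\left(r,T \right)} = \left(T + r\right) r - 27 = r \left(T + r\right) - 27 = -27 + r \left(T + r\right)$)
$\left(30429 - 29689\right) + t{\left(27,-74 \right)} = \left(30429 - 29689\right) - \left(2025 - 729\right) = 740 - 1296 = -556$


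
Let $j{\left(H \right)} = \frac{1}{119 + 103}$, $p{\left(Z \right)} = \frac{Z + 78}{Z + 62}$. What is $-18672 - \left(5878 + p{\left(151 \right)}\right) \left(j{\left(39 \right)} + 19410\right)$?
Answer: $- \frac{5396824308295}{47286} \approx -1.1413 \cdot 10^{8}$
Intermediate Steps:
$p{\left(Z \right)} = \frac{78 + Z}{62 + Z}$
$j{\left(H \right)} = \frac{1}{222}$
$-18672 - \left(5878 + p{\left(151 \right)}\right) \left(j{\left(39 \right)} + 19410\right) = -18672 - \left(5878 + \frac{78 + 151}{62 + 151}\right) \left(\frac{1}{222} + 19410\right) = -18672 - \left(5878 + \frac{1}{213} \cdot 229\right) \frac{4309021}{222} = -18672 - \left(5878 + \frac{229}{213}\right) \frac{4309021}{222} = -18672 - \frac{1252243}{213} \cdot \frac{4309021}{222} = -18672 - \frac{5395941384103}{47286} = - \frac{5396824308295}{47286}$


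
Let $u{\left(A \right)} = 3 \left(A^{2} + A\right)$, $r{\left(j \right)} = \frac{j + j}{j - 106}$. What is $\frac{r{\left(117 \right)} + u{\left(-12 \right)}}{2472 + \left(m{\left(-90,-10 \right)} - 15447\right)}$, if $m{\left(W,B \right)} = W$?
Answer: $- \frac{306}{9581} \approx -0.031938$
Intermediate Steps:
$r{\left(j \right)} = \frac{2 j}{-106 + j}$
$u{\left(A \right)} = 3 A + 3 A^{2}$ ($u{\left(A \right)} = 3 \left(A + A^{2}\right) = 3 A + 3 A^{2}$)
$\frac{r{\left(117 \right)} + u{\left(-12 \right)}}{2472 + \left(m{\left(-90,-10 \right)} - 15447\right)} = \frac{2 \cdot 117 \frac{1}{-106 + 117} + 3 \left(-12\right) \left(1 - 12\right)}{2472 - 15537} = \frac{2 \cdot 117 \cdot \frac{1}{11} + 3 \left(-12\right) \left(-11\right)}{2472 - 15537} = \frac{2 \cdot 117 \cdot \frac{1}{11} + 396}{2472 - 15537} = \frac{\frac{234}{11} + 396}{-13065} = \frac{4590}{11} \left(- \frac{1}{13065}\right) = - \frac{306}{9581}$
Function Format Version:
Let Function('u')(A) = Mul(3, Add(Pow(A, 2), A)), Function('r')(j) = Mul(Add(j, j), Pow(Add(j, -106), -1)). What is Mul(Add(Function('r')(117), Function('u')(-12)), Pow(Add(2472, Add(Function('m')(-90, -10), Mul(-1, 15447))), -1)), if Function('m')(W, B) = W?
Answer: Rational(-306, 9581) ≈ -0.031938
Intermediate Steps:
Function('r')(j) = Mul(2, j, Pow(Add(-106, j), -1)) (Function('r')(j) = Mul(Mul(2, j), Pow(Add(-106, j), -1)) = Mul(2, j, Pow(Add(-106, j), -1)))
Function('u')(A) = Add(Mul(3, A), Mul(3, Pow(A, 2))) (Function('u')(A) = Mul(3, Add(A, Pow(A, 2))) = Add(Mul(3, A), Mul(3, Pow(A, 2))))
Mul(Add(Function('r')(117), Function('u')(-12)), Pow(Add(2472, Add(Function('m')(-90, -10), Mul(-1, 15447))), -1)) = Mul(Add(Mul(2, 117, Pow(Add(-106, 117), -1)), Mul(3, -12, Add(1, -12))), Pow(Add(2472, Add(-90, Mul(-1, 15447))), -1)) = Mul(Add(Mul(2, 117, Pow(11, -1)), Mul(3, -12, -11)), Pow(Add(2472, Add(-90, -15447)), -1)) = Mul(Add(Mul(2, 117, Rational(1, 11)), 396), Pow(Add(2472, -15537), -1)) = Mul(Add(Rational(234, 11), 396), Pow(-13065, -1)) = Mul(Rational(4590, 11), Rational(-1, 13065)) = Rational(-306, 9581)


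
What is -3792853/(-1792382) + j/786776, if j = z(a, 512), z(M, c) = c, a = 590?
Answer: 373130426439/176275392554 ≈ 2.1167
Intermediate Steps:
j = 512
-3792853/(-1792382) + j/786776 = -3792853/(-1792382) + 512/786776 = -3792853*(-1/1792382) + 512*(1/786776) = 3792853/1792382 + 64/98347 = 373130426439/176275392554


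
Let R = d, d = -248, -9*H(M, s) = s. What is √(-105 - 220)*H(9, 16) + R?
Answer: -248 - 80*I*√13/9 ≈ -248.0 - 32.049*I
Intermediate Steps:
H(M, s) = -s/9
R = -248
√(-105 - 220)*H(9, 16) + R = √(-105 - 220)*(-⅑*16) - 248 = √(-325)*(-16/9) - 248 = (5*I*√13)*(-16/9) - 248 = -80*I*√13/9 - 248 = -248 - 80*I*√13/9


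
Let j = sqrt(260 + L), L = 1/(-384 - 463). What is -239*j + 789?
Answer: 789 - 239*sqrt(1541533)/77 ≈ -3064.8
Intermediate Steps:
L = -1/847 (L = 1/(-847) = -1/847 ≈ -0.0011806)
j = sqrt(1541533)/77 (j = sqrt(260 - 1/847) = sqrt(220219/847) = sqrt(1541533)/77 ≈ 16.124)
-239*j + 789 = -239*sqrt(1541533)/77 + 789 = 789 - 239*sqrt(1541533)/77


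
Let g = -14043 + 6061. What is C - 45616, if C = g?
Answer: -53598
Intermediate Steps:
g = -7982
C = -7982
C - 45616 = -7982 - 45616 = -53598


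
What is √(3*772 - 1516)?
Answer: 20*√2 ≈ 28.284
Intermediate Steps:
√(3*772 - 1516) = √(2316 - 1516) = √800 = 20*√2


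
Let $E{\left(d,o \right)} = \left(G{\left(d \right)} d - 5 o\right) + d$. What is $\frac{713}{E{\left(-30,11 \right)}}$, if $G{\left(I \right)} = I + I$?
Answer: $\frac{713}{1715} \approx 0.41574$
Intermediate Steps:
$G{\left(I \right)} = 2 I$
$E{\left(d,o \right)} = d - 5 o + 2 d^{2}$ ($E{\left(d,o \right)} = \left(2 d d - 5 o\right) + d = \left(2 d^{2} - 5 o\right) + d = \left(- 5 o + 2 d^{2}\right) + d = d - 5 o + 2 d^{2}$)
$\frac{713}{E{\left(-30,11 \right)}} = \frac{713}{-30 - 55 + 2 \left(-30\right)^{2}} = \frac{713}{-30 - 55 + 2 \cdot 900} = \frac{713}{-30 - 55 + 1800} = \frac{713}{1715}$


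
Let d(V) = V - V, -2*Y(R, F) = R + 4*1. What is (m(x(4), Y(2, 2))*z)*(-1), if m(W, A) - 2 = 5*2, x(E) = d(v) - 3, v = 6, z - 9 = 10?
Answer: -228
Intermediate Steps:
z = 19 (z = 9 + 10 = 19)
Y(R, F) = -2 - R/2 (Y(R, F) = -(R + 4*1)/2 = -(R + 4)/2 = -(4 + R)/2 = -2 - R/2)
d(V) = 0
x(E) = -3 (x(E) = 0 - 3 = -3)
m(W, A) = 12 (m(W, A) = 2 + 5*2 = 2 + 10 = 12)
(m(x(4), Y(2, 2))*z)*(-1) = (12*19)*(-1) = 228*(-1) = -228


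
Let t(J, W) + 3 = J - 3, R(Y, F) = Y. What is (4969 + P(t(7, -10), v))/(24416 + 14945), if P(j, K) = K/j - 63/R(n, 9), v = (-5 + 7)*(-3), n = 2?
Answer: 1409/11246 ≈ 0.12529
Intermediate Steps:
v = -6 (v = 2*(-3) = -6)
t(J, W) = -6 + J (t(J, W) = -3 + (J - 3) = -3 + (-3 + J) = -6 + J)
P(j, K) = -63/2 + K/j (P(j, K) = K/j - 63/2 = -63/2 + K/j)
(4969 + P(t(7, -10), v))/(24416 + 14945) = (4969 + (-63/2 - 6/(-6 + 7)))/(24416 + 14945) = (4969 + (-63/2 - 6/1))/39361 = (4969 + (-63/2 - 6*1))*(1/39361) = (4969 + (-63/2 - 6))*(1/39361) = (4969 - 75/2)*(1/39361) = (9863/2)*(1/39361) = 1409/11246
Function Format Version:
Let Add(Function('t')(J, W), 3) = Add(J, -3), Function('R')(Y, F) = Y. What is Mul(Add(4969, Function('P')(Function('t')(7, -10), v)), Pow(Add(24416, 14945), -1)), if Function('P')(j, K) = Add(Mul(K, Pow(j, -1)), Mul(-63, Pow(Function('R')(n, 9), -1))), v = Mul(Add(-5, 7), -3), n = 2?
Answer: Rational(1409, 11246) ≈ 0.12529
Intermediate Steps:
v = -6 (v = Mul(2, -3) = -6)
Function('t')(J, W) = Add(-6, J) (Function('t')(J, W) = Add(-3, Add(J, -3)) = Add(-3, Add(-3, J)) = Add(-6, J))
Function('P')(j, K) = Add(Rational(-63, 2), Mul(K, Pow(j, -1))) (Function('P')(j, K) = Add(Mul(K, Pow(j, -1)), Mul(-63, Pow(2, -1))) = Add(Mul(K, Pow(j, -1)), Mul(-63, Rational(1, 2))) = Add(Mul(K, Pow(j, -1)), Rational(-63, 2)) = Add(Rational(-63, 2), Mul(K, Pow(j, -1))))
Mul(Add(4969, Function('P')(Function('t')(7, -10), v)), Pow(Add(24416, 14945), -1)) = Mul(Add(4969, Add(Rational(-63, 2), Mul(-6, Pow(Add(-6, 7), -1)))), Pow(Add(24416, 14945), -1)) = Mul(Add(4969, Add(Rational(-63, 2), Mul(-6, Pow(1, -1)))), Pow(39361, -1)) = Mul(Add(4969, Add(Rational(-63, 2), Mul(-6, 1))), Rational(1, 39361)) = Mul(Add(4969, Add(Rational(-63, 2), -6)), Rational(1, 39361)) = Mul(Add(4969, Rational(-75, 2)), Rational(1, 39361)) = Mul(Rational(9863, 2), Rational(1, 39361)) = Rational(1409, 11246)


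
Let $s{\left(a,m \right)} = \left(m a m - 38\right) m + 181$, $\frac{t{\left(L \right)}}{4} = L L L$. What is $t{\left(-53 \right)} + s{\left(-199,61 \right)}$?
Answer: $-45766864$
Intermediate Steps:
$t{\left(L \right)} = 4 L^{3}$ ($t{\left(L \right)} = 4 L L L = 4 L^{2} L = 4 L^{3}$)
$s{\left(a,m \right)} = 181 + m \left(-38 + a m^{2}\right)$ ($s{\left(a,m \right)} = \left(a m m - 38\right) m + 181 = \left(a m^{2} - 38\right) m + 181 = \left(-38 + a m^{2}\right) m + 181 = m \left(-38 + a m^{2}\right) + 181 = 181 + m \left(-38 + a m^{2}\right)$)
$t{\left(-53 \right)} + s{\left(-199,61 \right)} = 4 \left(-53\right)^{3} - \left(2137 + 45169219\right) = 4 \left(-148877\right) - 45171356 = -595508 - 45171356 = -45766864$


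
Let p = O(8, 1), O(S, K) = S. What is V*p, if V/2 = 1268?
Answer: 20288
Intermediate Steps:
V = 2536 (V = 2*1268 = 2536)
p = 8
V*p = 2536*8 = 20288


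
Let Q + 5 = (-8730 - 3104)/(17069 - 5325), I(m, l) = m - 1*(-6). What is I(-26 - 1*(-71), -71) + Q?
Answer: 264195/5872 ≈ 44.992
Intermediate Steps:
I(m, l) = 6 + m (I(m, l) = m + 6 = 6 + m)
Q = -35277/5872 (Q = -5 + (-8730 - 3104)/(17069 - 5325) = -5 - 11834/11744 = -5 - 11834*1/11744 = -5 - 5917/5872 = -35277/5872 ≈ -6.0077)
I(-26 - 1*(-71), -71) + Q = (6 + (-26 - 1*(-71))) - 35277/5872 = (6 + (-26 + 71)) - 35277/5872 = (6 + 45) - 35277/5872 = 51 - 35277/5872 = 264195/5872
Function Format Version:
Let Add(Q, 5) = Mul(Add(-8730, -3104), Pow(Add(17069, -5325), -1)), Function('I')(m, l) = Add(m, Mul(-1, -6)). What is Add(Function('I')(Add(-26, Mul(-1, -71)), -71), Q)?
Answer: Rational(264195, 5872) ≈ 44.992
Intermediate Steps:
Function('I')(m, l) = Add(6, m) (Function('I')(m, l) = Add(m, 6) = Add(6, m))
Q = Rational(-35277, 5872) (Q = Add(-5, Mul(Add(-8730, -3104), Pow(Add(17069, -5325), -1))) = Add(-5, Mul(-11834, Pow(11744, -1))) = Add(-5, Mul(-11834, Rational(1, 11744))) = Add(-5, Rational(-5917, 5872)) = Rational(-35277, 5872) ≈ -6.0077)
Add(Function('I')(Add(-26, Mul(-1, -71)), -71), Q) = Add(Add(6, Add(-26, Mul(-1, -71))), Rational(-35277, 5872)) = Add(Add(6, Add(-26, 71)), Rational(-35277, 5872)) = Add(Add(6, 45), Rational(-35277, 5872)) = Add(51, Rational(-35277, 5872)) = Rational(264195, 5872)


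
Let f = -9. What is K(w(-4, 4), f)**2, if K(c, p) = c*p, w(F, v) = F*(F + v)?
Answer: 0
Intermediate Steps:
K(w(-4, 4), f)**2 = (-4*(-4 + 4)*(-9))**2 = (-4*0*(-9))**2 = (0*(-9))**2 = 0**2 = 0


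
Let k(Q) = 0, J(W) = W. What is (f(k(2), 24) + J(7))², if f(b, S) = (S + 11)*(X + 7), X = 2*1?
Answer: 103684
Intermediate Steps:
X = 2
f(b, S) = 99 + 9*S (f(b, S) = (S + 11)*(2 + 7) = (11 + S)*9 = 99 + 9*S)
(f(k(2), 24) + J(7))² = ((99 + 9*24) + 7)² = ((99 + 216) + 7)² = (315 + 7)² = 322² = 103684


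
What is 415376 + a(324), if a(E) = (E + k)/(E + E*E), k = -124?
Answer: 437390930/1053 ≈ 4.1538e+5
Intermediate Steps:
a(E) = (-124 + E)/(E + E²) (a(E) = (E - 124)/(E + E*E) = (-124 + E)/(E + E²))
415376 + a(324) = 415376 + (-124 + 324)/(324*(1 + 324)) = 415376 + (1/324)*200/325 = 415376 + (1/324)*(1/325)*200 = 415376 + 2/1053 = 437390930/1053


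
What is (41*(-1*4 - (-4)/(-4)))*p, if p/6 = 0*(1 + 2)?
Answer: 0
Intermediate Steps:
p = 0 (p = 6*(0*(1 + 2)) = 6*(0*3) = 6*0 = 0)
(41*(-1*4 - (-4)/(-4)))*p = (41*(-1*4 - (-4)/(-4)))*0 = (41*(-4 - (-4)*(-1)/4))*0 = (41*(-4 - 1*1))*0 = (41*(-4 - 1))*0 = (41*(-5))*0 = -205*0 = 0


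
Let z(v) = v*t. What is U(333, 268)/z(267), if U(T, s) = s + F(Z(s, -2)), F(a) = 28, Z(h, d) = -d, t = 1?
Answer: 296/267 ≈ 1.1086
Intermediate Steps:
z(v) = v (z(v) = v*1 = v)
U(T, s) = 28 + s (U(T, s) = s + 28 = 28 + s)
U(333, 268)/z(267) = (28 + 268)/267 = 296*(1/267) = 296/267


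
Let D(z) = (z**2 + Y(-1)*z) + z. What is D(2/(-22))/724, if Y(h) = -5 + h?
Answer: 14/21901 ≈ 0.00063924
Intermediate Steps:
D(z) = z**2 - 5*z (D(z) = (z**2 + (-5 - 1)*z) + z = (z**2 - 6*z) + z = z**2 - 5*z)
D(2/(-22))/724 = ((2/(-22))*(-5 + 2/(-22)))/724 = ((2*(-1/22))*(-5 + 2*(-1/22)))*(1/724) = -(-5 - 1/11)/11*(1/724) = -1/11*(-56/11)*(1/724) = (56/121)*(1/724) = 14/21901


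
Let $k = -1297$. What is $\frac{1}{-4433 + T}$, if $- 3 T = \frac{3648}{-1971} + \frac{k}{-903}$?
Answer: $- \frac{593271}{2629888370} \approx -0.00022559$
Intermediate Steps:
$T = \frac{81973}{593271}$ ($T = - \frac{\frac{3648}{-1971} - \frac{1297}{-903}}{3} = - \frac{3648 \left(- \frac{1}{1971}\right) - - \frac{1297}{903}}{3} = - \frac{- \frac{1216}{657} + \frac{1297}{903}}{3} = \left(- \frac{1}{3}\right) \left(- \frac{81973}{197757}\right) = \frac{81973}{593271} \approx 0.13817$)
$\frac{1}{-4433 + T} = \frac{1}{-4433 + \frac{81973}{593271}} = \frac{1}{- \frac{2629888370}{593271}} = - \frac{593271}{2629888370}$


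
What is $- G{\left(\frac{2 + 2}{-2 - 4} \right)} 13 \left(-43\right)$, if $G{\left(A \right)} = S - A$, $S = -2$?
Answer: $- \frac{2236}{3} \approx -745.33$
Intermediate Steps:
$G{\left(A \right)} = -2 - A$
$- G{\left(\frac{2 + 2}{-2 - 4} \right)} 13 \left(-43\right) = - \left(-2 - \frac{2 + 2}{-2 - 4}\right) 13 \left(-43\right) = - \left(-2 - \frac{4}{-6}\right) 13 \left(-43\right) = - \left(-2 - 4 \left(- \frac{1}{6}\right)\right) 13 \left(-43\right) = - \left(-2 - - \frac{2}{3}\right) 13 \left(-43\right) = - \left(-2 + \frac{2}{3}\right) 13 \left(-43\right) = - \left(- \frac{4}{3}\right) 13 \left(-43\right) = - \frac{\left(-52\right) \left(-43\right)}{3} = \left(-1\right) \frac{2236}{3} = - \frac{2236}{3}$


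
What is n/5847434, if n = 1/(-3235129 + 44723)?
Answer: -1/18655688518204 ≈ -5.3603e-14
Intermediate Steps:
n = -1/3190406 (n = 1/(-3190406) = -1/3190406 ≈ -3.1344e-7)
n/5847434 = -1/3190406/5847434 = -1/3190406*1/5847434 = -1/18655688518204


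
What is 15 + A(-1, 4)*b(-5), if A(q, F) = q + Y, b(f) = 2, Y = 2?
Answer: 17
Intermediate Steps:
A(q, F) = 2 + q (A(q, F) = q + 2 = 2 + q)
15 + A(-1, 4)*b(-5) = 15 + (2 - 1)*2 = 15 + 1*2 = 15 + 2 = 17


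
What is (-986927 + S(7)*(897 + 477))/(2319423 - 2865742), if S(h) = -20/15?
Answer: 988759/546319 ≈ 1.8099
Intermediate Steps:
S(h) = -4/3 (S(h) = -20*1/15 = -4/3)
(-986927 + S(7)*(897 + 477))/(2319423 - 2865742) = (-986927 - 4*(897 + 477)/3)/(2319423 - 2865742) = (-986927 - 4/3*1374)/(-546319) = (-986927 - 1832)*(-1/546319) = -988759*(-1/546319) = 988759/546319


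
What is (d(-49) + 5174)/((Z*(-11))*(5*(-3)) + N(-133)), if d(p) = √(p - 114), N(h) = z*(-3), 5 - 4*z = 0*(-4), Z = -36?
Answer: -20696/23775 - 4*I*√163/23775 ≈ -0.87049 - 0.002148*I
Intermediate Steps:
z = 5/4 (z = 5/4 - 0*(-4) = 5/4 - ¼*0 = 5/4 + 0 = 5/4 ≈ 1.2500)
N(h) = -15/4 (N(h) = (5/4)*(-3) = -15/4)
d(p) = √(-114 + p)
(d(-49) + 5174)/((Z*(-11))*(5*(-3)) + N(-133)) = (√(-114 - 49) + 5174)/((-36*(-11))*(5*(-3)) - 15/4) = (√(-163) + 5174)/(396*(-15) - 15/4) = (I*√163 + 5174)/(-5940 - 15/4) = (5174 + I*√163)/(-23775/4) = (5174 + I*√163)*(-4/23775) = -20696/23775 - 4*I*√163/23775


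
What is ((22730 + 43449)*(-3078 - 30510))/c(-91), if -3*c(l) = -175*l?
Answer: 6668460756/15925 ≈ 4.1874e+5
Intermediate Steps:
c(l) = 175*l/3 (c(l) = -(-175)*l/3 = 175*l/3)
((22730 + 43449)*(-3078 - 30510))/c(-91) = ((22730 + 43449)*(-3078 - 30510))/(((175/3)*(-91))) = (66179*(-33588))/(-15925/3) = -2222820252*(-3/15925) = 6668460756/15925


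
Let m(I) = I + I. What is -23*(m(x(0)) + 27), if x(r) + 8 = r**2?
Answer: -253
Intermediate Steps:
x(r) = -8 + r**2
m(I) = 2*I
-23*(m(x(0)) + 27) = -23*(2*(-8 + 0**2) + 27) = -23*(2*(-8 + 0) + 27) = -23*(2*(-8) + 27) = -23*(-16 + 27) = -23*11 = -253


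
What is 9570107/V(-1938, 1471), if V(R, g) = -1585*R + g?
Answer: 9570107/3073201 ≈ 3.1141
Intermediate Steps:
V(R, g) = g - 1585*R
9570107/V(-1938, 1471) = 9570107/(1471 - 1585*(-1938)) = 9570107/(1471 + 3071730) = 9570107/3073201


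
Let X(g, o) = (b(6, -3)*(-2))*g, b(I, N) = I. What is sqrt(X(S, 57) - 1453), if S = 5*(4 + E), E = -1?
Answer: I*sqrt(1633) ≈ 40.41*I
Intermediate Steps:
S = 15 (S = 5*(4 - 1) = 5*3 = 15)
X(g, o) = -12*g (X(g, o) = (6*(-2))*g = -12*g)
sqrt(X(S, 57) - 1453) = sqrt(-12*15 - 1453) = sqrt(-180 - 1453) = sqrt(-1633) = I*sqrt(1633)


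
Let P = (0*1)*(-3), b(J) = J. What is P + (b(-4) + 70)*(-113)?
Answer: -7458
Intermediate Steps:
P = 0 (P = 0*(-3) = 0)
P + (b(-4) + 70)*(-113) = 0 + (-4 + 70)*(-113) = 0 + 66*(-113) = 0 - 7458 = -7458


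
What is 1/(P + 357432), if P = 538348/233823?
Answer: 233823/83576360884 ≈ 2.7977e-6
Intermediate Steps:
P = 538348/233823 (P = 538348*(1/233823) = 538348/233823 ≈ 2.3024)
1/(P + 357432) = 1/(538348/233823 + 357432) = 1/(83576360884/233823) = 233823/83576360884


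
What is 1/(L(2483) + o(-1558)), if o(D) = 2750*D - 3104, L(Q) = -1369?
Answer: -1/4288973 ≈ -2.3316e-7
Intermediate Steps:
o(D) = -3104 + 2750*D
1/(L(2483) + o(-1558)) = 1/(-1369 + (-3104 + 2750*(-1558))) = 1/(-1369 + (-3104 - 4284500)) = 1/(-1369 - 4287604) = 1/(-4288973) = -1/4288973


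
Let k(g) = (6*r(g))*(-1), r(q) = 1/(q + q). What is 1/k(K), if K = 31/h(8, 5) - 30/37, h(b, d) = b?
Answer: -907/888 ≈ -1.0214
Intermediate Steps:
r(q) = 1/(2*q)
K = 907/296 (K = 31/8 - 30/37 = 907/296 ≈ 3.0642)
k(g) = -3/g (k(g) = (6*(1/(2*g)))*(-1) = (3/g)*(-1) = -3/g)
1/k(K) = 1/(-3/907/296) = 1/(-3*296/907) = 1/(-888/907) = -907/888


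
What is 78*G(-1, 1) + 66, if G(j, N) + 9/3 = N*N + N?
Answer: -12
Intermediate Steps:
G(j, N) = -3 + N + N**2 (G(j, N) = -3 + (N*N + N) = -3 + (N**2 + N) = -3 + (N + N**2) = -3 + N + N**2)
78*G(-1, 1) + 66 = 78*(-3 + 1 + 1**2) + 66 = 78*(-3 + 1 + 1) + 66 = 78*(-1) + 66 = -78 + 66 = -12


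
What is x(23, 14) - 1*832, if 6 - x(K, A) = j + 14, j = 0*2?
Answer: -840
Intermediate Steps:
j = 0
x(K, A) = -8 (x(K, A) = 6 - (0 + 14) = 6 - 1*14 = 6 - 14 = -8)
x(23, 14) - 1*832 = -8 - 1*832 = -8 - 832 = -840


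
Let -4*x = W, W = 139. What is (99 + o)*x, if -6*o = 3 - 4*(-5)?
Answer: -79369/24 ≈ -3307.0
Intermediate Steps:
x = -139/4 (x = -¼*139 = -139/4 ≈ -34.750)
o = -23/6 (o = -(3 - 4*(-5))/6 = -(3 + 20)/6 = -⅙*23 = -23/6 ≈ -3.8333)
(99 + o)*x = (99 - 23/6)*(-139/4) = (571/6)*(-139/4) = -79369/24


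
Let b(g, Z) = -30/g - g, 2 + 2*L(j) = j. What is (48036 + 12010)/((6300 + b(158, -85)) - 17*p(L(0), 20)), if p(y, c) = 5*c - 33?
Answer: 2371817/197611 ≈ 12.002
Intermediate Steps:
L(j) = -1 + j/2
p(y, c) = -33 + 5*c
b(g, Z) = -g - 30/g
(48036 + 12010)/((6300 + b(158, -85)) - 17*p(L(0), 20)) = (48036 + 12010)/((6300 + (-1*158 - 30/158)) - 17*(-33 + 5*20)) = 60046/((6300 + (-158 - 30*1/158)) - 17*(-33 + 100)) = 60046/((6300 + (-158 - 15/79)) - 17*67) = 60046/((6300 - 12497/79) - 1139) = 60046/(485203/79 - 1139) = 60046/(395222/79) = 60046*(79/395222) = 2371817/197611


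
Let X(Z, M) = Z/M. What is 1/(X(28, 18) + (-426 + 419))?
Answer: -9/49 ≈ -0.18367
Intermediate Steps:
1/(X(28, 18) + (-426 + 419)) = 1/(28/18 + (-426 + 419)) = 1/(28*(1/18) - 7) = 1/(14/9 - 7) = 1/(-49/9) = -9/49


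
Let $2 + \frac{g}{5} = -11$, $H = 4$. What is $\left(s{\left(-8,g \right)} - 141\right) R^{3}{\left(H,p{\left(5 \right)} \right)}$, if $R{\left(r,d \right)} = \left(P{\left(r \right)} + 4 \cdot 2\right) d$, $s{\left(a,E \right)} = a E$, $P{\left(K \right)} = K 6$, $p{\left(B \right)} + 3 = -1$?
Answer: $-794820608$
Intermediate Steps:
$g = -65$ ($g = -10 + 5 \left(-11\right) = -10 - 55 = -65$)
$p{\left(B \right)} = -4$ ($p{\left(B \right)} = -3 - 1 = -4$)
$P{\left(K \right)} = 6 K$
$s{\left(a,E \right)} = E a$
$R{\left(r,d \right)} = d \left(8 + 6 r\right)$ ($R{\left(r,d \right)} = \left(6 r + 4 \cdot 2\right) d = \left(6 r + 8\right) d = \left(8 + 6 r\right) d = d \left(8 + 6 r\right)$)
$\left(s{\left(-8,g \right)} - 141\right) R^{3}{\left(H,p{\left(5 \right)} \right)} = \left(\left(-65\right) \left(-8\right) - 141\right) \left(2 \left(-4\right) \left(4 + 3 \cdot 4\right)\right)^{3} = \left(520 - 141\right) \left(2 \left(-4\right) \left(4 + 12\right)\right)^{3} = 379 \left(2 \left(-4\right) 16\right)^{3} = 379 \left(-128\right)^{3} = 379 \left(-2097152\right) = -794820608$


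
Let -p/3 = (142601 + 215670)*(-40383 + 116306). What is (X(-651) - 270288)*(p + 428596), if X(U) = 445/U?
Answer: 14358624612804154199/651 ≈ 2.2056e+16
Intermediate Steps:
p = -81603027399 (p = -3*(142601 + 215670)*(-40383 + 116306) = -1074813*75923 = -3*27201009133 = -81603027399)
(X(-651) - 270288)*(p + 428596) = (445/(-651) - 270288)*(-81603027399 + 428596) = (445*(-1/651) - 270288)*(-81602598803) = (-445/651 - 270288)*(-81602598803) = -175957933/651*(-81602598803) = 14358624612804154199/651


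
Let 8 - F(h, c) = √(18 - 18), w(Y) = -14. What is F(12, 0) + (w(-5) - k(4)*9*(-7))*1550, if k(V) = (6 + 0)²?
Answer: 3493708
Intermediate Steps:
F(h, c) = 8 (F(h, c) = 8 - √(18 - 18) = 8 - √0 = 8 - 1*0 = 8 + 0 = 8)
k(V) = 36 (k(V) = 6² = 36)
F(12, 0) + (w(-5) - k(4)*9*(-7))*1550 = 8 + (-14 - 36*9*(-7))*1550 = 8 + (-14 - 324*(-7))*1550 = 8 + (-14 - 1*(-2268))*1550 = 8 + (-14 + 2268)*1550 = 8 + 2254*1550 = 8 + 3493700 = 3493708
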